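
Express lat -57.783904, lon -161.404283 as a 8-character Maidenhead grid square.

Offset from 180°W / 90°S: lon 18.59572°, lat 32.21610°.
Field: lon ⌊18.59572/20⌋ = 0 → A; lat ⌊32.21610/10⌋ = 3 → D.
Square: lon ⌊18.59572/2⌋ = 9; lat ⌊2.21610/1⌋ = 2.
Subsquare: lon ⌊0.59572/0.0833333⌋ = 7 → h; lat ⌊0.21610/0.0416667⌋ = 5 → f.
Extended square: lon ⌊0.01238/0.00833333⌋ = 1; lat ⌊0.00776/0.00416667⌋ = 1.

AD92hf11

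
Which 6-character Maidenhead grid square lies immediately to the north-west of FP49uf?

Longitude subsquare u = 20; −1 → 19 = t.
Latitude subsquare f = 5; +1 → 6 = g.

FP49tg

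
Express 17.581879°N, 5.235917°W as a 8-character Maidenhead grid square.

IK77jn19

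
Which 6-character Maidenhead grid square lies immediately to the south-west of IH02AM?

Longitude subsquare a = 0; −1 → -1, wraps to 23 = x, carry into square.
Longitude square 0; −1 → -1, wraps to 9, carry into field.
Longitude field I = 8; −1 → 7 = H.
Latitude subsquare m = 12; −1 → 11 = l.

HH92xl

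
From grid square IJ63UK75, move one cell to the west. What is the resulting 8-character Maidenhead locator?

IJ63uk65

Longitude extended square 7; −1 → 6.
The latitude characters are unchanged.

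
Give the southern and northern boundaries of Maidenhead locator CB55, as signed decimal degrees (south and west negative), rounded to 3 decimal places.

-75.000, -74.000

Field C=2, B=1: +2·20° lon, +1·10° lat → SW at lon -140°, lat -80°.
Square 5, 5: +5·2° lon, +5·1° lat → SW at lon -130°, lat -75°.
Cell spans 2° lon × 1° lat.
south -75.000, north -74.000.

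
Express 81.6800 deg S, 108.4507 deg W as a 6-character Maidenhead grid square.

Offset from 180°W / 90°S: lon 71.5493°, lat 8.3200°.
Field: 71.5493/20 → 3 → D, 8.3200/10 → 0 → A; chars DA.
Square: 11.5493/2 → 5, 8.3200/1 → 8; chars 58.
Subsquare: 1.5493/0.0833333 → 18 → s, 0.3200/0.0416667 → 7 → h; chars sh.

DA58sh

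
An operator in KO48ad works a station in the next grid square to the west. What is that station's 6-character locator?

Longitude subsquare a = 0; −1 → -1, wraps to 23 = x, carry into square.
Longitude square 4; −1 → 3.
The latitude characters are unchanged.

KO38xd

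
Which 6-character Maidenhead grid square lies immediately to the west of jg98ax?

JG88xx

Longitude subsquare a = 0; −1 → -1, wraps to 23 = x, carry into square.
Longitude square 9; −1 → 8.
The latitude characters are unchanged.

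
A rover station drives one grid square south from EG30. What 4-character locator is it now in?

Latitude square 0; −1 → -1, wraps to 9, carry into field.
Latitude field G = 6; −1 → 5 = F.
The longitude characters are unchanged.

EF39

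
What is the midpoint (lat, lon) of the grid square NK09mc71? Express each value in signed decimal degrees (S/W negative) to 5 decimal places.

19.08958, 81.06250

Field N=13, K=10: +13·20° lon, +10·10° lat → SW at lon 80°, lat 10°.
Square 0, 9: +0·2° lon, +9·1° lat → SW at lon 80°, lat 19°.
Subsquare m=12, c=2: +12·0.0833333° lon, +2·0.0416667° lat → SW at lon 81°, lat 19.0833°.
Extended square 7, 1: +7·0.00833333° lon, +1·0.00416667° lat → SW at lon 81.0583°, lat 19.0875°.
Cell spans 0.00833333° lon × 0.00416667° lat. Centre is SW corner plus half of each.
latitude 19.08958, longitude 81.06250.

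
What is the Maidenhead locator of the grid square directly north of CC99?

CD90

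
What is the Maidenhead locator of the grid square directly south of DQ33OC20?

Latitude extended square 0; −1 → -1, wraps to 9, carry into subsquare.
Latitude subsquare c = 2; −1 → 1 = b.
The longitude characters are unchanged.

DQ33ob29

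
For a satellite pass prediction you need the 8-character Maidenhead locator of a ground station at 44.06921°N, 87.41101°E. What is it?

Offset from 180°W / 90°S: lon 267.41101°, lat 134.06921°.
Field (20°×10°, letters A–R): 267.41101/20 → 13 → N, 134.06921/10 → 13 → N; chars NN.
Square (2°×1°, digits 0–9): 7.41101/2 → 3, 4.06921/1 → 4; chars 34.
Subsquare (5′×2.5′, letters a–x): 1.41101/0.0833333 → 16 → q, 0.06921/0.0416667 → 1 → b; chars qb.
Extended square (30″×15″, digits 0–9): 0.07768/0.00833333 → 9, 0.02754/0.00416667 → 6; chars 96.

NN34qb96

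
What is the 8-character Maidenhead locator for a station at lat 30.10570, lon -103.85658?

DM80bc75

Offset from 180°W / 90°S: lon 76.14342°, lat 120.10570°.
Field: 76.14342/20 → 3 → D, 120.10570/10 → 12 → M; chars DM.
Square: 16.14342/2 → 8, 0.10570/1 → 0; chars 80.
Subsquare: 0.14342/0.0833333 → 1 → b, 0.10570/0.0416667 → 2 → c; chars bc.
Extended square: 0.06009/0.00833333 → 7, 0.02237/0.00416667 → 5; chars 75.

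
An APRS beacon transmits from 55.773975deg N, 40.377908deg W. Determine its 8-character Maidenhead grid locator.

Offset from 180°W / 90°S: lon 139.62209°, lat 145.77398°.
Field: 139.62209/20 → 6 → G, 145.77398/10 → 14 → O; chars GO.
Square: 19.62209/2 → 9, 5.77398/1 → 5; chars 95.
Subsquare: 1.62209/0.0833333 → 19 → t, 0.77398/0.0416667 → 18 → s; chars ts.
Extended square: 0.03876/0.00833333 → 4, 0.02398/0.00416667 → 5; chars 45.

GO95ts45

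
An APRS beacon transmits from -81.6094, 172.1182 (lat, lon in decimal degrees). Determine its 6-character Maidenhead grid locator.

RA68bj

Shift to the Maidenhead origin (180°W, 90°S): lon 352.1182, lat 8.3906.
Field (20°×10°, letters A–R): 352.1182/20 → 17 → R, 8.3906/10 → 0 → A; chars RA.
Square (2°×1°, digits 0–9): 12.1182/2 → 6, 8.3906/1 → 8; chars 68.
Subsquare (5′×2.5′, letters a–x): 0.1182/0.0833333 → 1 → b, 0.3906/0.0416667 → 9 → j; chars bj.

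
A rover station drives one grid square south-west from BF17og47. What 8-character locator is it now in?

BF17og36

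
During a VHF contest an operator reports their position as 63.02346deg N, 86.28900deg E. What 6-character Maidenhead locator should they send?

Offset from 180°W / 90°S: lon 266.2890°, lat 153.0235°.
Field: lon ⌊266.2890/20⌋ = 13 → N; lat ⌊153.0235/10⌋ = 15 → P.
Square: lon ⌊6.2890/2⌋ = 3; lat ⌊3.0235/1⌋ = 3.
Subsquare: lon ⌊0.2890/0.0833333⌋ = 3 → d; lat ⌊0.0235/0.0416667⌋ = 0 → a.

NP33da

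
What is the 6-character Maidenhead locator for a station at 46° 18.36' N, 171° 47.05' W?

Offset from 180°W / 90°S: lon 8.2158°, lat 136.3060°.
Field: 8.2158/20 → 0 → A, 136.3060/10 → 13 → N; chars AN.
Square: 8.2158/2 → 4, 6.3060/1 → 6; chars 46.
Subsquare: 0.2158/0.0833333 → 2 → c, 0.3060/0.0416667 → 7 → h; chars ch.

AN46ch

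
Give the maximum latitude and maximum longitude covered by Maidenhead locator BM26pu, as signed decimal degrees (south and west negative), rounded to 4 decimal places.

Field B=1, M=12: +1·20° lon, +12·10° lat → SW at lon -160°, lat 30°.
Square 2, 6: +2·2° lon, +6·1° lat → SW at lon -156°, lat 36°.
Subsquare p=15, u=20: +15·0.0833333° lon, +20·0.0416667° lat → SW at lon -154.75°, lat 36.8333°.
Cell spans 0.0833333° lon × 0.0416667° lat. NE corner is SW corner plus one full cell.
latitude 36.8750, longitude -154.6667.

36.8750, -154.6667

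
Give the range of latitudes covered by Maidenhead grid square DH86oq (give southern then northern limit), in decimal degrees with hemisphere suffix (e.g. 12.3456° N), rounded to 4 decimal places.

13.3333° S, 13.2917° S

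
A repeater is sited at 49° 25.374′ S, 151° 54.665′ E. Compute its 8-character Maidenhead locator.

QE50wn98

Add 180° to longitude and 90° to latitude: 331.91108, 40.57710.
Field (20°×10°, letters A–R): 331.91108/20 → 16 → Q, 40.57710/10 → 4 → E; chars QE.
Square (2°×1°, digits 0–9): 11.91108/2 → 5, 0.57710/1 → 0; chars 50.
Subsquare (5′×2.5′, letters a–x): 1.91108/0.0833333 → 22 → w, 0.57710/0.0416667 → 13 → n; chars wn.
Extended square (30″×15″, digits 0–9): 0.07775/0.00833333 → 9, 0.03543/0.00416667 → 8; chars 98.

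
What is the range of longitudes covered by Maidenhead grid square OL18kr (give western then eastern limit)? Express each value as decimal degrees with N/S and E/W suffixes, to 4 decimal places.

102.8333° E, 102.9167° E

Field O=14, L=11: +14·20° lon, +11·10° lat → SW at lon 100°, lat 20°.
Square 1, 8: +1·2° lon, +8·1° lat → SW at lon 102°, lat 28°.
Subsquare k=10, r=17: +10·0.0833333° lon, +17·0.0416667° lat → SW at lon 102.833°, lat 28.7083°.
Cell spans 0.0833333° lon × 0.0416667° lat.
west 102.8333° E, east 102.9167° E.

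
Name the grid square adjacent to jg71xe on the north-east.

JG81af

Longitude subsquare x = 23; +1 → 24, wraps to 0 = a, carry into square.
Longitude square 7; +1 → 8.
Latitude subsquare e = 4; +1 → 5 = f.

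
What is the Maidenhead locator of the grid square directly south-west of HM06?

GM95

Longitude square 0; −1 → -1, wraps to 9, carry into field.
Longitude field H = 7; −1 → 6 = G.
Latitude square 6; −1 → 5.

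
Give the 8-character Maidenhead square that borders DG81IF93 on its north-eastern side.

DG81jf04

Longitude extended square 9; +1 → 10, wraps to 0, carry into subsquare.
Longitude subsquare i = 8; +1 → 9 = j.
Latitude extended square 3; +1 → 4.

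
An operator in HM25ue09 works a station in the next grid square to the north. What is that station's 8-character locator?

HM25uf00

Latitude extended square 9; +1 → 10, wraps to 0, carry into subsquare.
Latitude subsquare e = 4; +1 → 5 = f.
The longitude characters are unchanged.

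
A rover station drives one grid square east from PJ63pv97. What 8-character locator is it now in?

Longitude extended square 9; +1 → 10, wraps to 0, carry into subsquare.
Longitude subsquare p = 15; +1 → 16 = q.
The latitude characters are unchanged.

PJ63qv07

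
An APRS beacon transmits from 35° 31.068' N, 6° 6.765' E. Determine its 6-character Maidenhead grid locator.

JM35bm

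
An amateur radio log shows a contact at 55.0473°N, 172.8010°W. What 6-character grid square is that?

AO35ob

Shift to the Maidenhead origin (180°W, 90°S): lon 7.1990, lat 145.0473.
Field: 7.1990/20 → 0 → A, 145.0473/10 → 14 → O; chars AO.
Square: 7.1990/2 → 3, 5.0473/1 → 5; chars 35.
Subsquare: 1.1990/0.0833333 → 14 → o, 0.0473/0.0416667 → 1 → b; chars ob.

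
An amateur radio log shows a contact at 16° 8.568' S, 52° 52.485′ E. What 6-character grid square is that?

LH63ku

Add 180° to longitude and 90° to latitude: 232.8748, 73.8572.
Field: 232.8748/20 → 11 → L, 73.8572/10 → 7 → H; chars LH.
Square: 12.8748/2 → 6, 3.8572/1 → 3; chars 63.
Subsquare: 0.8748/0.0833333 → 10 → k, 0.8572/0.0416667 → 20 → u; chars ku.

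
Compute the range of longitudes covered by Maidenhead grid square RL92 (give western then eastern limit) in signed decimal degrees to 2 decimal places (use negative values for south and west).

178.00, 180.00

Field R=17, L=11: +17·20° lon, +11·10° lat → SW at lon 160°, lat 20°.
Square 9, 2: +9·2° lon, +2·1° lat → SW at lon 178°, lat 22°.
Cell spans 2° lon × 1° lat.
west 178.00, east 180.00.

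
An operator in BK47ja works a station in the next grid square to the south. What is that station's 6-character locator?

BK46jx

Latitude subsquare a = 0; −1 → -1, wraps to 23 = x, carry into square.
Latitude square 7; −1 → 6.
The longitude characters are unchanged.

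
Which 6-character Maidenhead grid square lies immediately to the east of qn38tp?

Longitude subsquare t = 19; +1 → 20 = u.
The latitude characters are unchanged.

QN38up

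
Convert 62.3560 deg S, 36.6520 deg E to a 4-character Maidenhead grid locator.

Shift to the Maidenhead origin (180°W, 90°S): lon 216.65, lat 27.64.
Field: 216.65/20 → 10 → K, 27.64/10 → 2 → C; chars KC.
Square: 16.65/2 → 8, 7.64/1 → 7; chars 87.

KC87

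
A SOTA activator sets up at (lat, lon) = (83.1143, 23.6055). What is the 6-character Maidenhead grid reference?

Offset from 180°W / 90°S: lon 203.6055°, lat 173.1143°.
Field (20°×10°, letters A–R): lon ⌊203.6055/20⌋ = 10 → K; lat ⌊173.1143/10⌋ = 17 → R.
Square (2°×1°, digits 0–9): lon ⌊3.6055/2⌋ = 1; lat ⌊3.1143/1⌋ = 3.
Subsquare (5′×2.5′, letters a–x): lon ⌊1.6055/0.0833333⌋ = 19 → t; lat ⌊0.1143/0.0416667⌋ = 2 → c.

KR13tc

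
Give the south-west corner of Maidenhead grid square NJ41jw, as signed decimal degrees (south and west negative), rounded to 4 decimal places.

1.9167, 88.7500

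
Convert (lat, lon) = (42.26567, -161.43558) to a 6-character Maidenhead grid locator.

Add 180° to longitude and 90° to latitude: 18.5644, 132.2657.
Field (20°×10°, letters A–R): lon ⌊18.5644/20⌋ = 0 → A; lat ⌊132.2657/10⌋ = 13 → N.
Square (2°×1°, digits 0–9): lon ⌊18.5644/2⌋ = 9; lat ⌊2.2657/1⌋ = 2.
Subsquare (5′×2.5′, letters a–x): lon ⌊0.5644/0.0833333⌋ = 6 → g; lat ⌊0.2657/0.0416667⌋ = 6 → g.

AN92gg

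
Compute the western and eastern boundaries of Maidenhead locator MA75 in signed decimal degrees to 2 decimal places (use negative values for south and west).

Field M=12, A=0: +12·20° lon, +0·10° lat → SW at lon 60°, lat -90°.
Square 7, 5: +7·2° lon, +5·1° lat → SW at lon 74°, lat -85°.
Cell spans 2° lon × 1° lat.
west 74.00, east 76.00.

74.00, 76.00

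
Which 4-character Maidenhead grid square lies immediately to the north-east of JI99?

KJ00

Longitude square 9; +1 → 10, wraps to 0, carry into field.
Longitude field J = 9; +1 → 10 = K.
Latitude square 9; +1 → 10, wraps to 0, carry into field.
Latitude field I = 8; +1 → 9 = J.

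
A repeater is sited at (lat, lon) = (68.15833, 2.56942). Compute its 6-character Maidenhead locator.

Offset from 180°W / 90°S: lon 182.5694°, lat 158.1583°.
Field (20°×10°, letters A–R): 182.5694/20 → 9 → J, 158.1583/10 → 15 → P; chars JP.
Square (2°×1°, digits 0–9): 2.5694/2 → 1, 8.1583/1 → 8; chars 18.
Subsquare (5′×2.5′, letters a–x): 0.5694/0.0833333 → 6 → g, 0.1583/0.0416667 → 3 → d; chars gd.

JP18gd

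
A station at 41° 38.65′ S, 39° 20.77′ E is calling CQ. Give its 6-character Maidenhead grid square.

KE98qi

Offset from 180°W / 90°S: lon 219.3462°, lat 48.3558°.
Field: lon ⌊219.3462/20⌋ = 10 → K; lat ⌊48.3558/10⌋ = 4 → E.
Square: lon ⌊19.3462/2⌋ = 9; lat ⌊8.3558/1⌋ = 8.
Subsquare: lon ⌊1.3462/0.0833333⌋ = 16 → q; lat ⌊0.3558/0.0416667⌋ = 8 → i.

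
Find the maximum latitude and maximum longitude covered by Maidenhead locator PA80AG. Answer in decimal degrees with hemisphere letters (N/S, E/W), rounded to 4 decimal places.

89.7083° S, 136.0833° E

Field P=15, A=0: +15·20° lon, +0·10° lat → SW at lon 120°, lat -90°.
Square 8, 0: +8·2° lon, +0·1° lat → SW at lon 136°, lat -90°.
Subsquare a=0, g=6: +0·0.0833333° lon, +6·0.0416667° lat → SW at lon 136°, lat -89.75°.
Cell spans 0.0833333° lon × 0.0416667° lat. NE corner is SW corner plus one full cell.
latitude 89.7083° S, longitude 136.0833° E.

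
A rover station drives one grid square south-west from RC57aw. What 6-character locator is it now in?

Longitude subsquare a = 0; −1 → -1, wraps to 23 = x, carry into square.
Longitude square 5; −1 → 4.
Latitude subsquare w = 22; −1 → 21 = v.

RC47xv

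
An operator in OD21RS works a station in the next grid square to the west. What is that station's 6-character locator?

OD21qs

Longitude subsquare r = 17; −1 → 16 = q.
The latitude characters are unchanged.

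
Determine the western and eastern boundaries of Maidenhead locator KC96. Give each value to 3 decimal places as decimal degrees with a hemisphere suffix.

38.000° E, 40.000° E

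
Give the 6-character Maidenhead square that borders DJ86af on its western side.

DJ76xf

Longitude subsquare a = 0; −1 → -1, wraps to 23 = x, carry into square.
Longitude square 8; −1 → 7.
The latitude characters are unchanged.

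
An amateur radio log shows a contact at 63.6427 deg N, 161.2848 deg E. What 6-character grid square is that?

RP03pp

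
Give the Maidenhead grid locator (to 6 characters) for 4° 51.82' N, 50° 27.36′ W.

Shift to the Maidenhead origin (180°W, 90°S): lon 129.5440, lat 94.8637.
Field: 129.5440/20 → 6 → G, 94.8637/10 → 9 → J; chars GJ.
Square: 9.5440/2 → 4, 4.8637/1 → 4; chars 44.
Subsquare: 1.5440/0.0833333 → 18 → s, 0.8637/0.0416667 → 20 → u; chars su.

GJ44su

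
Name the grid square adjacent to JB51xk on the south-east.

JB61aj

Longitude subsquare x = 23; +1 → 24, wraps to 0 = a, carry into square.
Longitude square 5; +1 → 6.
Latitude subsquare k = 10; −1 → 9 = j.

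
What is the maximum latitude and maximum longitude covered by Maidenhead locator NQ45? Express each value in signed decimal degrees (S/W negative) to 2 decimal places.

76.00, 90.00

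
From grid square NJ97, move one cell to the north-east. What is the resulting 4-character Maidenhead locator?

OJ08

Longitude square 9; +1 → 10, wraps to 0, carry into field.
Longitude field N = 13; +1 → 14 = O.
Latitude square 7; +1 → 8.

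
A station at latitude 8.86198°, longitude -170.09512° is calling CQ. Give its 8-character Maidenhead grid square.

Add 180° to longitude and 90° to latitude: 9.90488, 98.86198.
Field: lon ⌊9.90488/20⌋ = 0 → A; lat ⌊98.86198/10⌋ = 9 → J.
Square: lon ⌊9.90488/2⌋ = 4; lat ⌊8.86198/1⌋ = 8.
Subsquare: lon ⌊1.90488/0.0833333⌋ = 22 → w; lat ⌊0.86198/0.0416667⌋ = 20 → u.
Extended square: lon ⌊0.07155/0.00833333⌋ = 8; lat ⌊0.02865/0.00416667⌋ = 6.

AJ48wu86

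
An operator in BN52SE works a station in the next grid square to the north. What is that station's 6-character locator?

Latitude subsquare e = 4; +1 → 5 = f.
The longitude characters are unchanged.

BN52sf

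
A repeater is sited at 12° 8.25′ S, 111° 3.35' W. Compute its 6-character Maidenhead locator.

Add 180° to longitude and 90° to latitude: 68.9442, 77.8625.
Field: lon ⌊68.9442/20⌋ = 3 → D; lat ⌊77.8625/10⌋ = 7 → H.
Square: lon ⌊8.9442/2⌋ = 4; lat ⌊7.8625/1⌋ = 7.
Subsquare: lon ⌊0.9442/0.0833333⌋ = 11 → l; lat ⌊0.8625/0.0416667⌋ = 20 → u.

DH47lu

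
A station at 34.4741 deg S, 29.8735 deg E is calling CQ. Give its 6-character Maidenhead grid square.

KF45wm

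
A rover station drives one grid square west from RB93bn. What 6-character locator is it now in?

RB93an

Longitude subsquare b = 1; −1 → 0 = a.
The latitude characters are unchanged.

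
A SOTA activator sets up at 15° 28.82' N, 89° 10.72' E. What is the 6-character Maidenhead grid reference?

NK45ol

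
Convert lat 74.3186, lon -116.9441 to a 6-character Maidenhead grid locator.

DQ14mh

Add 180° to longitude and 90° to latitude: 63.0559, 164.3186.
Field: 63.0559/20 → 3 → D, 164.3186/10 → 16 → Q; chars DQ.
Square: 3.0559/2 → 1, 4.3186/1 → 4; chars 14.
Subsquare: 1.0559/0.0833333 → 12 → m, 0.3186/0.0416667 → 7 → h; chars mh.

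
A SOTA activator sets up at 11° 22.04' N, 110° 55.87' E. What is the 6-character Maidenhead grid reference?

OK51li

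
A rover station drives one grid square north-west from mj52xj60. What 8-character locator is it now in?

MJ52xj51

Longitude extended square 6; −1 → 5.
Latitude extended square 0; +1 → 1.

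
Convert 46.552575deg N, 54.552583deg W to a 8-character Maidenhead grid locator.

Offset from 180°W / 90°S: lon 125.44742°, lat 136.55257°.
Field: lon ⌊125.44742/20⌋ = 6 → G; lat ⌊136.55257/10⌋ = 13 → N.
Square: lon ⌊5.44742/2⌋ = 2; lat ⌊6.55257/1⌋ = 6.
Subsquare: lon ⌊1.44742/0.0833333⌋ = 17 → r; lat ⌊0.55257/0.0416667⌋ = 13 → n.
Extended square: lon ⌊0.03075/0.00833333⌋ = 3; lat ⌊0.01091/0.00416667⌋ = 2.

GN26rn32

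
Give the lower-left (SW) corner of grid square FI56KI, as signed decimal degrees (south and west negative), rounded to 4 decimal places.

-3.6667, -69.1667

Field F=5, I=8: +5·20° lon, +8·10° lat → SW at lon -80°, lat -10°.
Square 5, 6: +5·2° lon, +6·1° lat → SW at lon -70°, lat -4°.
Subsquare k=10, i=8: +10·0.0833333° lon, +8·0.0416667° lat → SW at lon -69.1667°, lat -3.66667°.
latitude -3.6667, longitude -69.1667.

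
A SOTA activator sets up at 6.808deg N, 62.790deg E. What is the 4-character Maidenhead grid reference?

Add 180° to longitude and 90° to latitude: 242.79, 96.81.
Field (20°×10°, letters A–R): lon ⌊242.79/20⌋ = 12 → M; lat ⌊96.81/10⌋ = 9 → J.
Square (2°×1°, digits 0–9): lon ⌊2.79/2⌋ = 1; lat ⌊6.81/1⌋ = 6.

MJ16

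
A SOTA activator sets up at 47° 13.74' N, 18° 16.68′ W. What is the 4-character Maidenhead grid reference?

IN07

Offset from 180°W / 90°S: lon 161.72°, lat 137.23°.
Field (20°×10°, letters A–R): lon ⌊161.72/20⌋ = 8 → I; lat ⌊137.23/10⌋ = 13 → N.
Square (2°×1°, digits 0–9): lon ⌊1.72/2⌋ = 0; lat ⌊7.23/1⌋ = 7.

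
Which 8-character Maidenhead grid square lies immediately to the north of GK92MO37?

GK92mo38

Latitude extended square 7; +1 → 8.
The longitude characters are unchanged.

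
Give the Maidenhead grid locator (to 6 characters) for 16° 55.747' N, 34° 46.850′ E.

KK76jw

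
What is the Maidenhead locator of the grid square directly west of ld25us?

LD25ts

Longitude subsquare u = 20; −1 → 19 = t.
The latitude characters are unchanged.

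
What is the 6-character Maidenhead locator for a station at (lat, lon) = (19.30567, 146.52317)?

Add 180° to longitude and 90° to latitude: 326.5232, 109.3057.
Field: lon ⌊326.5232/20⌋ = 16 → Q; lat ⌊109.3057/10⌋ = 10 → K.
Square: lon ⌊6.5232/2⌋ = 3; lat ⌊9.3057/1⌋ = 9.
Subsquare: lon ⌊0.5232/0.0833333⌋ = 6 → g; lat ⌊0.3057/0.0416667⌋ = 7 → h.

QK39gh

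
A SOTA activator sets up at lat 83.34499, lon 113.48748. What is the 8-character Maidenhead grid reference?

OR63ri82

Shift to the Maidenhead origin (180°W, 90°S): lon 293.48748, lat 173.34499.
Field: 293.48748/20 → 14 → O, 173.34499/10 → 17 → R; chars OR.
Square: 13.48748/2 → 6, 3.34499/1 → 3; chars 63.
Subsquare: 1.48748/0.0833333 → 17 → r, 0.34499/0.0416667 → 8 → i; chars ri.
Extended square: 0.07081/0.00833333 → 8, 0.01166/0.00416667 → 2; chars 82.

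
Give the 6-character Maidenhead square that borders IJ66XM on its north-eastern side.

Longitude subsquare x = 23; +1 → 24, wraps to 0 = a, carry into square.
Longitude square 6; +1 → 7.
Latitude subsquare m = 12; +1 → 13 = n.

IJ76an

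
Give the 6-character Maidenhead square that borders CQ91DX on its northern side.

CQ92da

Latitude subsquare x = 23; +1 → 24, wraps to 0 = a, carry into square.
Latitude square 1; +1 → 2.
The longitude characters are unchanged.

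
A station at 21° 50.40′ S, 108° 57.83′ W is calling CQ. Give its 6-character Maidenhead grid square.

DG58md

Add 180° to longitude and 90° to latitude: 71.0362, 68.1600.
Field (20°×10°, letters A–R): lon ⌊71.0362/20⌋ = 3 → D; lat ⌊68.1600/10⌋ = 6 → G.
Square (2°×1°, digits 0–9): lon ⌊11.0362/2⌋ = 5; lat ⌊8.1600/1⌋ = 8.
Subsquare (5′×2.5′, letters a–x): lon ⌊1.0362/0.0833333⌋ = 12 → m; lat ⌊0.1600/0.0416667⌋ = 3 → d.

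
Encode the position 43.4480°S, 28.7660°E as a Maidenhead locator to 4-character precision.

Offset from 180°W / 90°S: lon 208.77°, lat 46.55°.
Field (20°×10°, letters A–R): 208.77/20 → 10 → K, 46.55/10 → 4 → E; chars KE.
Square (2°×1°, digits 0–9): 8.77/2 → 4, 6.55/1 → 6; chars 46.

KE46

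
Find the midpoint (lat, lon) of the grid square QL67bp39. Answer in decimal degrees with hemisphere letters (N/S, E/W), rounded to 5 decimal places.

27.66458° N, 152.11250° E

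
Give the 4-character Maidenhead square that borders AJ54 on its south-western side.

Longitude square 5; −1 → 4.
Latitude square 4; −1 → 3.

AJ43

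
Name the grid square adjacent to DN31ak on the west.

DN21xk

Longitude subsquare a = 0; −1 → -1, wraps to 23 = x, carry into square.
Longitude square 3; −1 → 2.
The latitude characters are unchanged.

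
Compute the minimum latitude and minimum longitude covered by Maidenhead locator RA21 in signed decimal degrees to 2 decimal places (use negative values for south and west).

Field R=17, A=0: +17·20° lon, +0·10° lat → SW at lon 160°, lat -90°.
Square 2, 1: +2·2° lon, +1·1° lat → SW at lon 164°, lat -89°.
latitude -89.00, longitude 164.00.

-89.00, 164.00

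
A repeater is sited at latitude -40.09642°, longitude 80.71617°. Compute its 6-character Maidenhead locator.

Offset from 180°W / 90°S: lon 260.7162°, lat 49.9036°.
Field: 260.7162/20 → 13 → N, 49.9036/10 → 4 → E; chars NE.
Square: 0.7162/2 → 0, 9.9036/1 → 9; chars 09.
Subsquare: 0.7162/0.0833333 → 8 → i, 0.9036/0.0416667 → 21 → v; chars iv.

NE09iv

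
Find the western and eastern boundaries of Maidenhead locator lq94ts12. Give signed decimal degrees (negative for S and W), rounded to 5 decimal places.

Field L=11, Q=16: +11·20° lon, +16·10° lat → SW at lon 40°, lat 70°.
Square 9, 4: +9·2° lon, +4·1° lat → SW at lon 58°, lat 74°.
Subsquare t=19, s=18: +19·0.0833333° lon, +18·0.0416667° lat → SW at lon 59.5833°, lat 74.75°.
Extended square 1, 2: +1·0.00833333° lon, +2·0.00416667° lat → SW at lon 59.5917°, lat 74.7583°.
Cell spans 0.00833333° lon × 0.00416667° lat.
west 59.59167, east 59.60000.

59.59167, 59.60000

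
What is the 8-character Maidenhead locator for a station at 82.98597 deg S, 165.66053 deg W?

Offset from 180°W / 90°S: lon 14.33947°, lat 7.01403°.
Field (20°×10°, letters A–R): 14.33947/20 → 0 → A, 7.01403/10 → 0 → A; chars AA.
Square (2°×1°, digits 0–9): 14.33947/2 → 7, 7.01403/1 → 7; chars 77.
Subsquare (5′×2.5′, letters a–x): 0.33947/0.0833333 → 4 → e, 0.01403/0.0416667 → 0 → a; chars ea.
Extended square (30″×15″, digits 0–9): 0.00614/0.00833333 → 0, 0.01403/0.00416667 → 3; chars 03.

AA77ea03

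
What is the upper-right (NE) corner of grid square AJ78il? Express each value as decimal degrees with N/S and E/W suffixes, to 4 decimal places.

8.5000° N, 165.2500° W

Field A=0, J=9: +0·20° lon, +9·10° lat → SW at lon -180°, lat 0°.
Square 7, 8: +7·2° lon, +8·1° lat → SW at lon -166°, lat 8°.
Subsquare i=8, l=11: +8·0.0833333° lon, +11·0.0416667° lat → SW at lon -165.333°, lat 8.45833°.
Cell spans 0.0833333° lon × 0.0416667° lat. NE corner is SW corner plus one full cell.
latitude 8.5000° N, longitude 165.2500° W.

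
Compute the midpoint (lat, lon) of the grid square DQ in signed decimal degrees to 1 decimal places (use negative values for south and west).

75.0, -110.0

Field D=3, Q=16: +3·20° lon, +16·10° lat → SW at lon -120°, lat 70°.
Cell spans 20° lon × 10° lat. Centre is SW corner plus half of each.
latitude 75.0, longitude -110.0.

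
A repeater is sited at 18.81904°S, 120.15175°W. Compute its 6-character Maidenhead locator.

CH91we

Offset from 180°W / 90°S: lon 59.8482°, lat 71.1810°.
Field: 59.8482/20 → 2 → C, 71.1810/10 → 7 → H; chars CH.
Square: 19.8482/2 → 9, 1.1810/1 → 1; chars 91.
Subsquare: 1.8482/0.0833333 → 22 → w, 0.1810/0.0416667 → 4 → e; chars we.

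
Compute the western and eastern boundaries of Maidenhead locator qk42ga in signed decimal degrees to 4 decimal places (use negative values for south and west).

Field Q=16, K=10: +16·20° lon, +10·10° lat → SW at lon 140°, lat 10°.
Square 4, 2: +4·2° lon, +2·1° lat → SW at lon 148°, lat 12°.
Subsquare g=6, a=0: +6·0.0833333° lon, +0·0.0416667° lat → SW at lon 148.5°, lat 12°.
Cell spans 0.0833333° lon × 0.0416667° lat.
west 148.5000, east 148.5833.

148.5000, 148.5833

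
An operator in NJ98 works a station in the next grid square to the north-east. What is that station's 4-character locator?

OJ09

Longitude square 9; +1 → 10, wraps to 0, carry into field.
Longitude field N = 13; +1 → 14 = O.
Latitude square 8; +1 → 9.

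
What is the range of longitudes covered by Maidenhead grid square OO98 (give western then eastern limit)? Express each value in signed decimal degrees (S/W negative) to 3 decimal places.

118.000, 120.000

Field O=14, O=14: +14·20° lon, +14·10° lat → SW at lon 100°, lat 50°.
Square 9, 8: +9·2° lon, +8·1° lat → SW at lon 118°, lat 58°.
Cell spans 2° lon × 1° lat.
west 118.000, east 120.000.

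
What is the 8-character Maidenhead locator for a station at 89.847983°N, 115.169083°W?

DR29ju93

Shift to the Maidenhead origin (180°W, 90°S): lon 64.83092, lat 179.84798.
Field: 64.83092/20 → 3 → D, 179.84798/10 → 17 → R; chars DR.
Square: 4.83092/2 → 2, 9.84798/1 → 9; chars 29.
Subsquare: 0.83092/0.0833333 → 9 → j, 0.84798/0.0416667 → 20 → u; chars ju.
Extended square: 0.08092/0.00833333 → 9, 0.01465/0.00416667 → 3; chars 93.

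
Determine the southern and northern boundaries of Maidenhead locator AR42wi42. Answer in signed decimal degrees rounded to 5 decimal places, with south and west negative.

Field A=0, R=17: +0·20° lon, +17·10° lat → SW at lon -180°, lat 80°.
Square 4, 2: +4·2° lon, +2·1° lat → SW at lon -172°, lat 82°.
Subsquare w=22, i=8: +22·0.0833333° lon, +8·0.0416667° lat → SW at lon -170.167°, lat 82.3333°.
Extended square 4, 2: +4·0.00833333° lon, +2·0.00416667° lat → SW at lon -170.133°, lat 82.3417°.
Cell spans 0.00833333° lon × 0.00416667° lat.
south 82.34167, north 82.34583.

82.34167, 82.34583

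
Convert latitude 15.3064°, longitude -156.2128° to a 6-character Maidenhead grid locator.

BK15vh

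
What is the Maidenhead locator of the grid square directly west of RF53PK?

RF53ok

Longitude subsquare p = 15; −1 → 14 = o.
The latitude characters are unchanged.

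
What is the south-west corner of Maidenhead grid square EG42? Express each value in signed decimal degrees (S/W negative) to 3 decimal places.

-28.000, -92.000

Field E=4, G=6: +4·20° lon, +6·10° lat → SW at lon -100°, lat -30°.
Square 4, 2: +4·2° lon, +2·1° lat → SW at lon -92°, lat -28°.
latitude -28.000, longitude -92.000.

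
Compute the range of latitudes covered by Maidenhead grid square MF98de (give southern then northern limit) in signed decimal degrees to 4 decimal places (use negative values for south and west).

Field M=12, F=5: +12·20° lon, +5·10° lat → SW at lon 60°, lat -40°.
Square 9, 8: +9·2° lon, +8·1° lat → SW at lon 78°, lat -32°.
Subsquare d=3, e=4: +3·0.0833333° lon, +4·0.0416667° lat → SW at lon 78.25°, lat -31.8333°.
Cell spans 0.0833333° lon × 0.0416667° lat.
south -31.8333, north -31.7917.

-31.8333, -31.7917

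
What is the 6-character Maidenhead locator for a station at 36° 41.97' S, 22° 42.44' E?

Shift to the Maidenhead origin (180°W, 90°S): lon 202.7073, lat 53.3005.
Field: 202.7073/20 → 10 → K, 53.3005/10 → 5 → F; chars KF.
Square: 2.7073/2 → 1, 3.3005/1 → 3; chars 13.
Subsquare: 0.7073/0.0833333 → 8 → i, 0.3005/0.0416667 → 7 → h; chars ih.

KF13ih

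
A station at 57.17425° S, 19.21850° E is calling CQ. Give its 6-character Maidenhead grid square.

Add 180° to longitude and 90° to latitude: 199.2185, 32.8257.
Field: 199.2185/20 → 9 → J, 32.8257/10 → 3 → D; chars JD.
Square: 19.2185/2 → 9, 2.8257/1 → 2; chars 92.
Subsquare: 1.2185/0.0833333 → 14 → o, 0.8257/0.0416667 → 19 → t; chars ot.

JD92ot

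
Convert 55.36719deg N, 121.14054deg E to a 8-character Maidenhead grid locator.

PO05ni68

Add 180° to longitude and 90° to latitude: 301.14054, 145.36719.
Field: 301.14054/20 → 15 → P, 145.36719/10 → 14 → O; chars PO.
Square: 1.14054/2 → 0, 5.36719/1 → 5; chars 05.
Subsquare: 1.14054/0.0833333 → 13 → n, 0.36719/0.0416667 → 8 → i; chars ni.
Extended square: 0.05721/0.00833333 → 6, 0.03386/0.00416667 → 8; chars 68.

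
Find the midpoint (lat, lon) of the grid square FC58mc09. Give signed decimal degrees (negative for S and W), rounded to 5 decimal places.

Field F=5, C=2: +5·20° lon, +2·10° lat → SW at lon -80°, lat -70°.
Square 5, 8: +5·2° lon, +8·1° lat → SW at lon -70°, lat -62°.
Subsquare m=12, c=2: +12·0.0833333° lon, +2·0.0416667° lat → SW at lon -69°, lat -61.9167°.
Extended square 0, 9: +0·0.00833333° lon, +9·0.00416667° lat → SW at lon -69°, lat -61.8792°.
Cell spans 0.00833333° lon × 0.00416667° lat. Centre is SW corner plus half of each.
latitude -61.87708, longitude -68.99583.

-61.87708, -68.99583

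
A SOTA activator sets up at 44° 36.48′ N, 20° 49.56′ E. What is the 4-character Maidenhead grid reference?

Shift to the Maidenhead origin (180°W, 90°S): lon 200.83, lat 134.61.
Field: 200.83/20 → 10 → K, 134.61/10 → 13 → N; chars KN.
Square: 0.83/2 → 0, 4.61/1 → 4; chars 04.

KN04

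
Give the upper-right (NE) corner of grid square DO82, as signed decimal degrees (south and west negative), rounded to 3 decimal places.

Field D=3, O=14: +3·20° lon, +14·10° lat → SW at lon -120°, lat 50°.
Square 8, 2: +8·2° lon, +2·1° lat → SW at lon -104°, lat 52°.
Cell spans 2° lon × 1° lat. NE corner is SW corner plus one full cell.
latitude 53.000, longitude -102.000.

53.000, -102.000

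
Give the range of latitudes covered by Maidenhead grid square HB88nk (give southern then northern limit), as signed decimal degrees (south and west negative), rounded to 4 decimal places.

-71.5833, -71.5417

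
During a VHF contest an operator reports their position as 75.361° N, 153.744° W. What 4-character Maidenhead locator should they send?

BQ35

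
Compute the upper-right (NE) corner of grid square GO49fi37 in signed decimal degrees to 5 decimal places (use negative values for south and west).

Field G=6, O=14: +6·20° lon, +14·10° lat → SW at lon -60°, lat 50°.
Square 4, 9: +4·2° lon, +9·1° lat → SW at lon -52°, lat 59°.
Subsquare f=5, i=8: +5·0.0833333° lon, +8·0.0416667° lat → SW at lon -51.5833°, lat 59.3333°.
Extended square 3, 7: +3·0.00833333° lon, +7·0.00416667° lat → SW at lon -51.5583°, lat 59.3625°.
Cell spans 0.00833333° lon × 0.00416667° lat. NE corner is SW corner plus one full cell.
latitude 59.36667, longitude -51.55000.

59.36667, -51.55000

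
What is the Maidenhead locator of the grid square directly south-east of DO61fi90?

Longitude extended square 9; +1 → 10, wraps to 0, carry into subsquare.
Longitude subsquare f = 5; +1 → 6 = g.
Latitude extended square 0; −1 → -1, wraps to 9, carry into subsquare.
Latitude subsquare i = 8; −1 → 7 = h.

DO61gh09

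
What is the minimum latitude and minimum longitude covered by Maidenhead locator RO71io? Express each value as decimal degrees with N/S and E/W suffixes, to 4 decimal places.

Field R=17, O=14: +17·20° lon, +14·10° lat → SW at lon 160°, lat 50°.
Square 7, 1: +7·2° lon, +1·1° lat → SW at lon 174°, lat 51°.
Subsquare i=8, o=14: +8·0.0833333° lon, +14·0.0416667° lat → SW at lon 174.667°, lat 51.5833°.
latitude 51.5833° N, longitude 174.6667° E.

51.5833° N, 174.6667° E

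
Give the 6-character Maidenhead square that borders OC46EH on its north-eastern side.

Longitude subsquare e = 4; +1 → 5 = f.
Latitude subsquare h = 7; +1 → 8 = i.

OC46fi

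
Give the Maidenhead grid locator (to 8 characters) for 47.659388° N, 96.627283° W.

Shift to the Maidenhead origin (180°W, 90°S): lon 83.37272, lat 137.65939.
Field: lon ⌊83.37272/20⌋ = 4 → E; lat ⌊137.65939/10⌋ = 13 → N.
Square: lon ⌊3.37272/2⌋ = 1; lat ⌊7.65939/1⌋ = 7.
Subsquare: lon ⌊1.37272/0.0833333⌋ = 16 → q; lat ⌊0.65939/0.0416667⌋ = 15 → p.
Extended square: lon ⌊0.03938/0.00833333⌋ = 4; lat ⌊0.03439/0.00416667⌋ = 8.

EN17qp48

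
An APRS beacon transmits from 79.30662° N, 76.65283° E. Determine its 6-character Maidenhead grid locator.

MQ89hh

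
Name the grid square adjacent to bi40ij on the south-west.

Longitude subsquare i = 8; −1 → 7 = h.
Latitude subsquare j = 9; −1 → 8 = i.

BI40hi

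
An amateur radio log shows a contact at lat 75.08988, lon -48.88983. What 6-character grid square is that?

GQ55nc

Shift to the Maidenhead origin (180°W, 90°S): lon 131.1102, lat 165.0899.
Field: lon ⌊131.1102/20⌋ = 6 → G; lat ⌊165.0899/10⌋ = 16 → Q.
Square: lon ⌊11.1102/2⌋ = 5; lat ⌊5.0899/1⌋ = 5.
Subsquare: lon ⌊1.1102/0.0833333⌋ = 13 → n; lat ⌊0.0899/0.0416667⌋ = 2 → c.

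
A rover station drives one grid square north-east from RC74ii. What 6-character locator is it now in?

RC74jj

Longitude subsquare i = 8; +1 → 9 = j.
Latitude subsquare i = 8; +1 → 9 = j.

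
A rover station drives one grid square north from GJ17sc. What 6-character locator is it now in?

Latitude subsquare c = 2; +1 → 3 = d.
The longitude characters are unchanged.

GJ17sd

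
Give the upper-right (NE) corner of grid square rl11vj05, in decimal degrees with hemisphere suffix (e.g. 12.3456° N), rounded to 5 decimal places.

21.40000° N, 163.75833° E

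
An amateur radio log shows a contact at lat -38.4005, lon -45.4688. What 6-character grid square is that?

Shift to the Maidenhead origin (180°W, 90°S): lon 134.5312, lat 51.5995.
Field: 134.5312/20 → 6 → G, 51.5995/10 → 5 → F; chars GF.
Square: 14.5312/2 → 7, 1.5995/1 → 1; chars 71.
Subsquare: 0.5312/0.0833333 → 6 → g, 0.5995/0.0416667 → 14 → o; chars go.

GF71go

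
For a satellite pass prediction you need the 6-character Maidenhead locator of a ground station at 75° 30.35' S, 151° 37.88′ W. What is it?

Shift to the Maidenhead origin (180°W, 90°S): lon 28.3687, lat 14.4942.
Field: 28.3687/20 → 1 → B, 14.4942/10 → 1 → B; chars BB.
Square: 8.3687/2 → 4, 4.4942/1 → 4; chars 44.
Subsquare: 0.3687/0.0833333 → 4 → e, 0.4942/0.0416667 → 11 → l; chars el.

BB44el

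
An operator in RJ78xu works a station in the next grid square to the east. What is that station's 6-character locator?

Longitude subsquare x = 23; +1 → 24, wraps to 0 = a, carry into square.
Longitude square 7; +1 → 8.
The latitude characters are unchanged.

RJ88au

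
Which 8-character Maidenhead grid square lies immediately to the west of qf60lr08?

Longitude extended square 0; −1 → -1, wraps to 9, carry into subsquare.
Longitude subsquare l = 11; −1 → 10 = k.
The latitude characters are unchanged.

QF60kr98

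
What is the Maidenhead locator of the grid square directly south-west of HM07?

GM96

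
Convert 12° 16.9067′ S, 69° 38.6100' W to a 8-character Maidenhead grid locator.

FH57er22

Offset from 180°W / 90°S: lon 110.35650°, lat 77.71822°.
Field: 110.35650/20 → 5 → F, 77.71822/10 → 7 → H; chars FH.
Square: 10.35650/2 → 5, 7.71822/1 → 7; chars 57.
Subsquare: 0.35650/0.0833333 → 4 → e, 0.71822/0.0416667 → 17 → r; chars er.
Extended square: 0.02317/0.00833333 → 2, 0.00989/0.00416667 → 2; chars 22.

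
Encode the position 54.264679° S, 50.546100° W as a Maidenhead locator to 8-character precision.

Shift to the Maidenhead origin (180°W, 90°S): lon 129.45390, lat 35.73532.
Field: lon ⌊129.45390/20⌋ = 6 → G; lat ⌊35.73532/10⌋ = 3 → D.
Square: lon ⌊9.45390/2⌋ = 4; lat ⌊5.73532/1⌋ = 5.
Subsquare: lon ⌊1.45390/0.0833333⌋ = 17 → r; lat ⌊0.73532/0.0416667⌋ = 17 → r.
Extended square: lon ⌊0.03723/0.00833333⌋ = 4; lat ⌊0.02699/0.00416667⌋ = 6.

GD45rr46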